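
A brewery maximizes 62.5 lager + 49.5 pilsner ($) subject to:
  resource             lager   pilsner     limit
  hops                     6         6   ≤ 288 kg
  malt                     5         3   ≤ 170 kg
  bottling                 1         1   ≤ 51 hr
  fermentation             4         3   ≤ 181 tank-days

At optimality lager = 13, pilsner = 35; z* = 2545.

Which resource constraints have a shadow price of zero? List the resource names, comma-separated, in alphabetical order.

bottling, fermentation

hops: 288/288 (binding)
malt: 170/170 (binding)
bottling: 48/51 (slack 3)
fermentation: 157/181 (slack 24)
By complementary slackness, a constraint with positive slack has shadow price 0 → bottling, fermentation.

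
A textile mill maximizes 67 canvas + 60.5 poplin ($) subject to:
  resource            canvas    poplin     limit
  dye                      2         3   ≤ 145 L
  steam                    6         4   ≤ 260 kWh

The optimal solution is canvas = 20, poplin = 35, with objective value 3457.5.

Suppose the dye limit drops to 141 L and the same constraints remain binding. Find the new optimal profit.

At the optimum: dye uses 145 of 145 (binding); steam uses 260 of 260 (binding).
From A_Bᵀ y = c: 2·y_dye + 6·y_steam = 67; 3·y_dye + 4·y_steam = 60.5.
→ y_dye = 9.5 and y_steam = 8.
Δz = y_dye·Δb = 9.5 × (-4) = -38, so new z* = 3457.5 − 38 = 3419.5.

3419.5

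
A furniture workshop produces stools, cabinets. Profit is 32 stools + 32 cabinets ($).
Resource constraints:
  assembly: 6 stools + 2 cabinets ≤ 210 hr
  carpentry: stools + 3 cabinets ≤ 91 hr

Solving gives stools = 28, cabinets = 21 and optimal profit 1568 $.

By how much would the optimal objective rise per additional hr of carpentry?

Both assembly and carpentry are binding at x*.
From A_Bᵀ y = c: 6·y_assembly + 1·y_carpentry = 32; 2·y_assembly + 3·y_carpentry = 32.
Solving: y_assembly = 4, y_carpentry = 8.
Shadow price of carpentry = 8.

8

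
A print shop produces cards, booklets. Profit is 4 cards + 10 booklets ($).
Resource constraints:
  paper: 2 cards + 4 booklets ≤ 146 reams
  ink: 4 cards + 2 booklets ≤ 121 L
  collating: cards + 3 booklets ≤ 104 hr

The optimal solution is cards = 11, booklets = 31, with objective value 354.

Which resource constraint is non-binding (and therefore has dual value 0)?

paper: 146/146 (binding)
ink: 106/121 (slack 15)
collating: 104/104 (binding)
By complementary slackness, a constraint with positive slack has shadow price 0 → ink.

ink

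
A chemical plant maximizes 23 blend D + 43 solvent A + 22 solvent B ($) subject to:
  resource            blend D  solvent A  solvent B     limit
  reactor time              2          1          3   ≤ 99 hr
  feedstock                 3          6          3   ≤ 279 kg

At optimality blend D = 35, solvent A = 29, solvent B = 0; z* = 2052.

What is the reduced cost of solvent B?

Both reactor time and feedstock are binding at x*.
Dual feasibility on the basic columns requires 2·y_reactor time + 3·y_feedstock = 23, 1·y_reactor time + 6·y_feedstock = 43.
This yields shadow prices y_reactor time = 1, y_feedstock = 7.
Reduced cost of solvent B: c₃ − yᵀa₃ = 22 − (1·3 + 7·3) = 22 − 24 = -2.

-2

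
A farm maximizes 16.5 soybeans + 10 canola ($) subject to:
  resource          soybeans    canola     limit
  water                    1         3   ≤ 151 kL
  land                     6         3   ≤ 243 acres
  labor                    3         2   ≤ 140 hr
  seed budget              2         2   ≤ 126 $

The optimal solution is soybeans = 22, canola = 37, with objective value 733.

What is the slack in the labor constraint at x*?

0

labor used = 3·22 + 2·37 = 140; slack = 140 − 140 = 0.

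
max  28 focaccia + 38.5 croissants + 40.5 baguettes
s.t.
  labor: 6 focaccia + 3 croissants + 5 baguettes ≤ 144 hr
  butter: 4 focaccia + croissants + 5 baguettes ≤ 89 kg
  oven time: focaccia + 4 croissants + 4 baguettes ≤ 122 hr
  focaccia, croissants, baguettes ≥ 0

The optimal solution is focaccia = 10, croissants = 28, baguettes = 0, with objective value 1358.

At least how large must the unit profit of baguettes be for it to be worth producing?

45.5

Check each constraint at x*: labor 144/144 (tight); butter 68/89 (slack 21); oven time 122/122 (tight).
By complementary slackness, y = 0 for the non-binding constraint.
The binding rows give the dual system: 6·y_labor + 1·y_oven time = 28 and 3·y_labor + 4·y_oven time = 38.5.
Solving: y_labor = 3.5, y_oven time = 7.
baguettes enters the basis when its profit ≥ yᵀa₃ = 3.5·5 + 7·4 = 45.5.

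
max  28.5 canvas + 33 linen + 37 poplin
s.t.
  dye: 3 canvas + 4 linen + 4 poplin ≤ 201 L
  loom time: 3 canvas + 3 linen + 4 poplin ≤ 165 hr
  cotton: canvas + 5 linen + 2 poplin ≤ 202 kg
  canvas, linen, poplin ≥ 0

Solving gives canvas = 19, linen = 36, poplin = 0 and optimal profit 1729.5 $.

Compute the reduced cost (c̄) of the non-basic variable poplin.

-1

Check each constraint at x*: dye 201/201 (tight); loom time 165/165 (tight); cotton 199/202 (slack 3).
Slack constraints have shadow price 0 (complementary slackness).
The binding rows give the dual system: 3·y_dye + 3·y_loom time = 28.5 and 4·y_dye + 3·y_loom time = 33.
This yields shadow prices y_dye = 4.5, y_loom time = 5.
Reduced cost of poplin: c₃ − yᵀa₃ = 37 − (4.5·4 + 5·4) = 37 − 38 = -1.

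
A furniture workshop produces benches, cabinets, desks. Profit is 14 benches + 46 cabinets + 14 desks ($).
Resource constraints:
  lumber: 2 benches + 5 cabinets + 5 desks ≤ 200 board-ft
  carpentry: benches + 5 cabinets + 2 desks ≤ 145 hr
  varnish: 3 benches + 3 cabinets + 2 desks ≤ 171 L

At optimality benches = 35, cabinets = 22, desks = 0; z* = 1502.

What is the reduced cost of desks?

At the optimum: lumber uses 180 of 200 (slack = 20); carpentry uses 145 of 145 (binding); varnish uses 171 of 171 (binding).
By complementary slackness, y = 0 for the non-binding constraint.
From A_Bᵀ y = c: 1·y_carpentry + 3·y_varnish = 14; 5·y_carpentry + 3·y_varnish = 46.
→ y_carpentry = 8 and y_varnish = 2.
Reduced cost of desks: c₃ − yᵀa₃ = 14 − (8·2 + 2·2) = 14 − 20 = -6.

-6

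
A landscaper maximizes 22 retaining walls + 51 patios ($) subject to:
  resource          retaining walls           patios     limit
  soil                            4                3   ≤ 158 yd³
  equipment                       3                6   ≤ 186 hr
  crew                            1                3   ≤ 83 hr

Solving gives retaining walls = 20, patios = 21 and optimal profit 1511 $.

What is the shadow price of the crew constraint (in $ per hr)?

7

Check each constraint at x*: soil 143/158 (slack 15); equipment 186/186 (tight); crew 83/83 (tight).
Since soil is not tight, its dual is 0.
The binding rows give the dual system: 3·y_equipment + 1·y_crew = 22 and 6·y_equipment + 3·y_crew = 51.
Solving: y_equipment = 5, y_crew = 7.
Shadow price of crew = 7.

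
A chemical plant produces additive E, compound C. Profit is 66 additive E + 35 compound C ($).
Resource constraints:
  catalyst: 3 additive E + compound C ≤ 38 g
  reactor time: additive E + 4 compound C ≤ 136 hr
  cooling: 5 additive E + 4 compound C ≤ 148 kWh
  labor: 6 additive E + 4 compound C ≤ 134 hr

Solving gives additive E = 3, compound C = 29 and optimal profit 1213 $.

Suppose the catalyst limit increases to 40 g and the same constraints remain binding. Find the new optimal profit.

1231

Binding: catalyst and labor. Non-binding: reactor time (17 unused), cooling (17 unused).
Slack constraints have shadow price 0 (complementary slackness).
Dual feasibility on the basic columns requires 3·y_catalyst + 6·y_labor = 66, 1·y_catalyst + 4·y_labor = 35.
→ y_catalyst = 9 and y_labor = 6.5.
Δz = y_catalyst·Δb = 9 × (2) = 18, so new z* = 1213 + 18 = 1231.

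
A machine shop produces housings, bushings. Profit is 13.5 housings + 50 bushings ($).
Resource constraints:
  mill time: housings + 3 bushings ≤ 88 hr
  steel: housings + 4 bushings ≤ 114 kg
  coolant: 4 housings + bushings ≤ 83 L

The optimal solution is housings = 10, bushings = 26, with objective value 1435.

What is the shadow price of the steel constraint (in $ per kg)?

Binding: mill time and steel. Non-binding: coolant (17 unused).
Since coolant is not tight, its dual is 0.
The binding rows give the dual system: 1·y_mill time + 1·y_steel = 13.5 and 3·y_mill time + 4·y_steel = 50.
This yields shadow prices y_mill time = 4, y_steel = 9.5.
Shadow price of steel = 9.5.

9.5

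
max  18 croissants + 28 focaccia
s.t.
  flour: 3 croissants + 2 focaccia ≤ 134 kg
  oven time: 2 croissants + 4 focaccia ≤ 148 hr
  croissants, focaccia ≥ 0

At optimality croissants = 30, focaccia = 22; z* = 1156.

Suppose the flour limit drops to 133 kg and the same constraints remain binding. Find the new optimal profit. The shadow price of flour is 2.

1154

Δb = -1, so new z* = 1156 + (2)·(-1) = 1156 − 2 = 1154.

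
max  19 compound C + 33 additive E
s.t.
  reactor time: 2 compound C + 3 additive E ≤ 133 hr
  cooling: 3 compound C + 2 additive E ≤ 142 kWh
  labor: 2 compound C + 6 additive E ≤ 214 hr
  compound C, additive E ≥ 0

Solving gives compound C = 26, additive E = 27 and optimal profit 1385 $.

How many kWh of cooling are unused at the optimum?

10

cooling used = 3·26 + 2·27 = 132; slack = 142 − 132 = 10.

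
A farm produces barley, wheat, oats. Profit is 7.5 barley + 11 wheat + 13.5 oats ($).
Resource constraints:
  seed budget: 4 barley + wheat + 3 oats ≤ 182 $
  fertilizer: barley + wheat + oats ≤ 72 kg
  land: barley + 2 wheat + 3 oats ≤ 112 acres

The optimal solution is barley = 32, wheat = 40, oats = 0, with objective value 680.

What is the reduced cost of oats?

Binding: fertilizer and land. Non-binding: seed budget (14 unused).
By complementary slackness, y = 0 for the non-binding constraint.
Dual feasibility on the basic columns requires 1·y_fertilizer + 1·y_land = 7.5, 1·y_fertilizer + 2·y_land = 11.
Solving: y_fertilizer = 4, y_land = 3.5.
Reduced cost of oats: c₃ − yᵀa₃ = 13.5 − (4·1 + 3.5·3) = 13.5 − 14.5 = -1.

-1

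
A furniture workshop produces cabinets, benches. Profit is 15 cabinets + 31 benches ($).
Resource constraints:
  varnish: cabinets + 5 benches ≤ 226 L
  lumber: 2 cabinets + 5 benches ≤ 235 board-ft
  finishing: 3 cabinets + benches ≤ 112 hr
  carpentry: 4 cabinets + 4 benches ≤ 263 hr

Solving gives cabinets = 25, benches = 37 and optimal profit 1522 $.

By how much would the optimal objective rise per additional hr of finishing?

Binding: lumber and finishing. Non-binding: varnish (16 unused), carpentry (15 unused).
By complementary slackness, y = 0 for the non-binding constraints.
Dual feasibility on the basic columns requires 2·y_lumber + 3·y_finishing = 15, 5·y_lumber + 1·y_finishing = 31.
Solving: y_lumber = 6, y_finishing = 1.
Shadow price of finishing = 1.

1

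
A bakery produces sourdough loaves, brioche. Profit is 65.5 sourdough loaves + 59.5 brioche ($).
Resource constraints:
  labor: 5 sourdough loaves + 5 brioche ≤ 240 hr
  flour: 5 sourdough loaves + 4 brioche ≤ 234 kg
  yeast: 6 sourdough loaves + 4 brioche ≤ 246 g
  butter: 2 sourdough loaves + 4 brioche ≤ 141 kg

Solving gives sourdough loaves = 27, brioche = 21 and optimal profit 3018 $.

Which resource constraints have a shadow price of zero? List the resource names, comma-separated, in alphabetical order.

labor: 240/240 (binding)
flour: 219/234 (slack 15)
yeast: 246/246 (binding)
butter: 138/141 (slack 3)
By complementary slackness, a constraint with positive slack has shadow price 0 → butter, flour.

butter, flour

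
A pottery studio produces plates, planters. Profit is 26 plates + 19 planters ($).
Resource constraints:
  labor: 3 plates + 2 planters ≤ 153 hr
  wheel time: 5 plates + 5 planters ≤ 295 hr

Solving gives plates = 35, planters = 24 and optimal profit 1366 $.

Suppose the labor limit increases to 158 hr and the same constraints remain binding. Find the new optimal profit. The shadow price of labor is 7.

1401

Δb = 5, so new z* = 1366 + (7)·(5) = 1366 + 35 = 1401.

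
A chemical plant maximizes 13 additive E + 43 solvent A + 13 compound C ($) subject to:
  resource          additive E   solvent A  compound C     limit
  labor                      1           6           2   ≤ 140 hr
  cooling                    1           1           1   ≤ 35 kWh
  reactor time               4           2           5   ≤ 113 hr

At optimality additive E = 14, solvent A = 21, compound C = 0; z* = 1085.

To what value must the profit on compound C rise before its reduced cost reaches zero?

19

Check each constraint at x*: labor 140/140 (tight); cooling 35/35 (tight); reactor time 98/113 (slack 15).
By complementary slackness, y = 0 for the non-binding constraint.
The binding rows give the dual system: 1·y_labor + 1·y_cooling = 13 and 6·y_labor + 1·y_cooling = 43.
→ y_labor = 6 and y_cooling = 7.
compound C enters the basis when its profit ≥ yᵀa₃ = 6·2 + 7·1 = 19.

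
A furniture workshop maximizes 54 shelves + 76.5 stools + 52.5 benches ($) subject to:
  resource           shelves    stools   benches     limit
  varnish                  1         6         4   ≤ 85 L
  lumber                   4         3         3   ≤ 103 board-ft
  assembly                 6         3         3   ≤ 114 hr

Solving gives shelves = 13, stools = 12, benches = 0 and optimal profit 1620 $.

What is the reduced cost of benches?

At the optimum: varnish uses 85 of 85 (binding); lumber uses 88 of 103 (slack = 15); assembly uses 114 of 114 (binding).
By complementary slackness, y = 0 for the non-binding constraint.
From A_Bᵀ y = c: 1·y_varnish + 6·y_assembly = 54; 6·y_varnish + 3·y_assembly = 76.5.
Solving: y_varnish = 9, y_assembly = 7.5.
Reduced cost of benches: c₃ − yᵀa₃ = 52.5 − (9·4 + 7.5·3) = 52.5 − 58.5 = -6.

-6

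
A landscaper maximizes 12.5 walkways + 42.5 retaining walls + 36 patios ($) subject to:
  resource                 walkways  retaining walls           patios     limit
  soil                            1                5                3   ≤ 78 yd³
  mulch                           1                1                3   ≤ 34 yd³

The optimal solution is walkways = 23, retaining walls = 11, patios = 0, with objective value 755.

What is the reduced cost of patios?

Both soil and mulch are binding at x*.
The binding rows give the dual system: 1·y_soil + 1·y_mulch = 12.5 and 5·y_soil + 1·y_mulch = 42.5.
This yields shadow prices y_soil = 7.5, y_mulch = 5.
Reduced cost of patios: c₃ − yᵀa₃ = 36 − (7.5·3 + 5·3) = 36 − 37.5 = -1.5.

-1.5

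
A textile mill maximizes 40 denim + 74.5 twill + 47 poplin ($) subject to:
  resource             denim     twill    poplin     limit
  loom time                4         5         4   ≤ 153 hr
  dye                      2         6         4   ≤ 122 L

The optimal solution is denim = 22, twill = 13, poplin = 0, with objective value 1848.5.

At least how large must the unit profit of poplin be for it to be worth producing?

Both loom time and dye are binding at x*.
The binding rows give the dual system: 4·y_loom time + 2·y_dye = 40 and 5·y_loom time + 6·y_dye = 74.5.
→ y_loom time = 6.5 and y_dye = 7.
poplin enters the basis when its profit ≥ yᵀa₃ = 6.5·4 + 7·4 = 54.

54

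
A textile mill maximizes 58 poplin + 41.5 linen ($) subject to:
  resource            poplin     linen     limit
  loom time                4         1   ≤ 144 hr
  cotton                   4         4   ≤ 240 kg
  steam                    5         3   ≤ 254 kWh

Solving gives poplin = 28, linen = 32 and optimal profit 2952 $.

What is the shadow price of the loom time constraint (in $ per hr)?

5.5

Check each constraint at x*: loom time 144/144 (tight); cotton 240/240 (tight); steam 236/254 (slack 18).
By complementary slackness, y = 0 for the non-binding constraint.
Dual feasibility on the basic columns requires 4·y_loom time + 4·y_cotton = 58, 1·y_loom time + 4·y_cotton = 41.5.
Solving: y_loom time = 5.5, y_cotton = 9.
Shadow price of loom time = 5.5.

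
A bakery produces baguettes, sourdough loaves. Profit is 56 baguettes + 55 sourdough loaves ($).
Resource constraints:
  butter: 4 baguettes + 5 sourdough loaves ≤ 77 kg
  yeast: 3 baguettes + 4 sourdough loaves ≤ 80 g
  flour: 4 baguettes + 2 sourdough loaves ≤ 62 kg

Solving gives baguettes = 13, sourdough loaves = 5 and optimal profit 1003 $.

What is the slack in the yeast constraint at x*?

21

yeast used = 3·13 + 4·5 = 59; slack = 80 − 59 = 21.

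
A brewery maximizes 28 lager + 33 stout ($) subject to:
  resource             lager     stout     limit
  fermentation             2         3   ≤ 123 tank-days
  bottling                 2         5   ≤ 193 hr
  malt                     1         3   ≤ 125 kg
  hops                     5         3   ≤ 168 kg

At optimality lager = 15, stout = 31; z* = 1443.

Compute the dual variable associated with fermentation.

Binding: fermentation and hops. Non-binding: bottling (8 unused), malt (17 unused).
Slack constraints have shadow price 0 (complementary slackness).
Dual feasibility on the basic columns requires 2·y_fermentation + 5·y_hops = 28, 3·y_fermentation + 3·y_hops = 33.
Solving: y_fermentation = 9, y_hops = 2.
Shadow price of fermentation = 9.

9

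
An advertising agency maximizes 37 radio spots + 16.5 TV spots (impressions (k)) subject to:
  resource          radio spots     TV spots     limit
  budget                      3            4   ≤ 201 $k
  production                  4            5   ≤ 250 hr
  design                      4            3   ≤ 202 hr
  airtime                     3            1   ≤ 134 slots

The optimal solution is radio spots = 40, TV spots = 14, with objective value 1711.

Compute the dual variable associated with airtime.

9

Binding: design and airtime. Non-binding: budget (25 unused), production (20 unused).
Slack constraints have shadow price 0 (complementary slackness).
The binding rows give the dual system: 4·y_design + 3·y_airtime = 37 and 3·y_design + 1·y_airtime = 16.5.
→ y_design = 2.5 and y_airtime = 9.
Shadow price of airtime = 9.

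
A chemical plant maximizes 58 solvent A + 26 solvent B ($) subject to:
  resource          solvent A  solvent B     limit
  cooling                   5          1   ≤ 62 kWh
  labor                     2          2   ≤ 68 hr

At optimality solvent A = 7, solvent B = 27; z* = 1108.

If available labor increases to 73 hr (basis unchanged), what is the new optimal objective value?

1153

Check each constraint at x*: cooling 62/62 (tight); labor 68/68 (tight).
The binding rows give the dual system: 5·y_cooling + 2·y_labor = 58 and 1·y_cooling + 2·y_labor = 26.
This yields shadow prices y_cooling = 8, y_labor = 9.
Δz = y_labor·Δb = 9 × (5) = 45, so new z* = 1108 + 45 = 1153.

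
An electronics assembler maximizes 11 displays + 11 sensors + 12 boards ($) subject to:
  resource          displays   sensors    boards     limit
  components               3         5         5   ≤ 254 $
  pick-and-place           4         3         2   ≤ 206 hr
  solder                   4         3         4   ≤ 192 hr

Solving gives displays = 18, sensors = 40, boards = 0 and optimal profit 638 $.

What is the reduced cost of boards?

-1

Check each constraint at x*: components 254/254 (tight); pick-and-place 192/206 (slack 14); solder 192/192 (tight).
By complementary slackness, y = 0 for the non-binding constraint.
From A_Bᵀ y = c: 3·y_components + 4·y_solder = 11; 5·y_components + 3·y_solder = 11.
→ y_components = 1 and y_solder = 2.
Reduced cost of boards: c₃ − yᵀa₃ = 12 − (1·5 + 2·4) = 12 − 13 = -1.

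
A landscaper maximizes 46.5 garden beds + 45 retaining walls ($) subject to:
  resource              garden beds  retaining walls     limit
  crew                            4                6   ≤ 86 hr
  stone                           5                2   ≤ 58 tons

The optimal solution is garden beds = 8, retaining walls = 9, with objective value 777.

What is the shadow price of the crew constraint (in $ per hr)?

At the optimum: crew uses 86 of 86 (binding); stone uses 58 of 58 (binding).
The binding rows give the dual system: 4·y_crew + 5·y_stone = 46.5 and 6·y_crew + 2·y_stone = 45.
→ y_crew = 6 and y_stone = 4.5.
Shadow price of crew = 6.

6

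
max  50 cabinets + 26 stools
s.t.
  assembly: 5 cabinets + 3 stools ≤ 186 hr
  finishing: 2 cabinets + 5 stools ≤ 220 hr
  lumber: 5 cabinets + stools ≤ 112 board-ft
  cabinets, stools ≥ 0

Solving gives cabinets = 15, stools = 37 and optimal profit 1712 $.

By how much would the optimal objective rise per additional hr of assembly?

8

Check each constraint at x*: assembly 186/186 (tight); finishing 215/220 (slack 5); lumber 112/112 (tight).
Slack constraints have shadow price 0 (complementary slackness).
Dual feasibility on the basic columns requires 5·y_assembly + 5·y_lumber = 50, 3·y_assembly + 1·y_lumber = 26.
This yields shadow prices y_assembly = 8, y_lumber = 2.
Shadow price of assembly = 8.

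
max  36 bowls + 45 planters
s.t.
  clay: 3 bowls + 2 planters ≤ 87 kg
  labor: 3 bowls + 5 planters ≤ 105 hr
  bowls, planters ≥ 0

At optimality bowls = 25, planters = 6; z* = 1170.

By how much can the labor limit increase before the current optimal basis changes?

112.5

Binding constraints: clay, labor. The basis is B = [[3,2],[3,5]] with det 9.
Per unit increase in labor, x* moves by d = (-0.2222, 0.3333).
The basis stays optimal until bowls reaches 0; allowable increase = 112.5 hr.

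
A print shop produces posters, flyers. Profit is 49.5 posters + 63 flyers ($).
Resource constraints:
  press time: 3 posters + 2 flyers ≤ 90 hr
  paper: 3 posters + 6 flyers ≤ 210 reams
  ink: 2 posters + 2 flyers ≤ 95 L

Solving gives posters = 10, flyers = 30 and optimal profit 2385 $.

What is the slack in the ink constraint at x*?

15

ink used = 2·10 + 2·30 = 80; slack = 95 − 80 = 15.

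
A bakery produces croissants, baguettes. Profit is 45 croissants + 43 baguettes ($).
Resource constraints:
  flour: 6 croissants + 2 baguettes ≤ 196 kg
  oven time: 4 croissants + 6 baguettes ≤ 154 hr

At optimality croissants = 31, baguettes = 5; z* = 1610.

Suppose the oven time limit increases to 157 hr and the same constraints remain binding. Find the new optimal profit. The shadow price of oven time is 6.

1628

Δb = 3, so new z* = 1610 + (6)·(3) = 1610 + 18 = 1628.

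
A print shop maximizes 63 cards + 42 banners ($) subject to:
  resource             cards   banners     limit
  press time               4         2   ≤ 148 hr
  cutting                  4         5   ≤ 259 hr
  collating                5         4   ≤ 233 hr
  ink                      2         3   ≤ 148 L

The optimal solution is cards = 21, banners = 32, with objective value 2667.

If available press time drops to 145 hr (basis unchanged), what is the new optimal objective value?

Binding: press time and collating. Non-binding: cutting (15 unused), ink (10 unused).
Slack constraints have shadow price 0 (complementary slackness).
The binding rows give the dual system: 4·y_press time + 5·y_collating = 63 and 2·y_press time + 4·y_collating = 42.
→ y_press time = 7 and y_collating = 7.
Δz = y_press time·Δb = 7 × (-3) = -21, so new z* = 2667 − 21 = 2646.

2646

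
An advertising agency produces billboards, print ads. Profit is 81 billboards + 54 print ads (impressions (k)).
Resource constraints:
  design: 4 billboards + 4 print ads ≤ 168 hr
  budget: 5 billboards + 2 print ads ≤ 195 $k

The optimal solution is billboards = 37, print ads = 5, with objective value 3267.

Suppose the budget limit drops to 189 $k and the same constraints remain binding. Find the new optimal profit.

3213

Check each constraint at x*: design 168/168 (tight); budget 195/195 (tight).
The binding rows give the dual system: 4·y_design + 5·y_budget = 81 and 4·y_design + 2·y_budget = 54.
→ y_design = 9 and y_budget = 9.
Δz = y_budget·Δb = 9 × (-6) = -54, so new z* = 3267 − 54 = 3213.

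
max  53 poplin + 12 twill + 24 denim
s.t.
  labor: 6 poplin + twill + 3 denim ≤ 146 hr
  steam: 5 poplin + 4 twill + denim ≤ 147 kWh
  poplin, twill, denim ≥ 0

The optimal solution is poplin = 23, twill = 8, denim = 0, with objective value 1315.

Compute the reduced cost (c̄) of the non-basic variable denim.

-1

At the optimum: labor uses 146 of 146 (binding); steam uses 147 of 147 (binding).
Dual feasibility on the basic columns requires 6·y_labor + 5·y_steam = 53, 1·y_labor + 4·y_steam = 12.
This yields shadow prices y_labor = 8, y_steam = 1.
Reduced cost of denim: c₃ − yᵀa₃ = 24 − (8·3 + 1·1) = 24 − 25 = -1.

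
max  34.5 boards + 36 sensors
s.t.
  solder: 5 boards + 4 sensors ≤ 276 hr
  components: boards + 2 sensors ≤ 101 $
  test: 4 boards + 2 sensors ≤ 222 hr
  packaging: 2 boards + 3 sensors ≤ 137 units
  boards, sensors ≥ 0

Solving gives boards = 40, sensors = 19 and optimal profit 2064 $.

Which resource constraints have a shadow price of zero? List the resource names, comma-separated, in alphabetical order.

solder: 276/276 (binding)
components: 78/101 (slack 23)
test: 198/222 (slack 24)
packaging: 137/137 (binding)
By complementary slackness, a constraint with positive slack has shadow price 0 → components, test.

components, test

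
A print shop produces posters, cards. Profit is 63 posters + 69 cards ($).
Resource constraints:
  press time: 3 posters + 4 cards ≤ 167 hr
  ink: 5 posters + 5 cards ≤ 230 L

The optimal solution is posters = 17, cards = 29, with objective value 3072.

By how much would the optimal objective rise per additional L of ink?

9

Both press time and ink are binding at x*.
Dual feasibility on the basic columns requires 3·y_press time + 5·y_ink = 63, 4·y_press time + 5·y_ink = 69.
Solving: y_press time = 6, y_ink = 9.
Shadow price of ink = 9.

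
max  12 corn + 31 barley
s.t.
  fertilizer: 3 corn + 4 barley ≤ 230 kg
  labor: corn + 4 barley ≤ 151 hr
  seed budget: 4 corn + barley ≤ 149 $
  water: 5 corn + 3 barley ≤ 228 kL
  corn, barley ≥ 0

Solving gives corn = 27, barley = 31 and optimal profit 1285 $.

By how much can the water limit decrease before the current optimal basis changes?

114.75

Binding constraints: labor, water. The basis is B = [[1,4],[5,3]] with det -17.
Per unit decrease in water, x* moves by d = (-0.2353, 0.0588).
The basis stays optimal until corn reaches 0; allowable decrease = 114.75 kL.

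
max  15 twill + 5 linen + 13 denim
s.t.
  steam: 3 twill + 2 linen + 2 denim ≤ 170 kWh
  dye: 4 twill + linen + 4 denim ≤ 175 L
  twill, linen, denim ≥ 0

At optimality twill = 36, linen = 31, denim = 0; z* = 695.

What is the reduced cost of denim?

-1

At the optimum: steam uses 170 of 170 (binding); dye uses 175 of 175 (binding).
The binding rows give the dual system: 3·y_steam + 4·y_dye = 15 and 2·y_steam + 1·y_dye = 5.
→ y_steam = 1 and y_dye = 3.
Reduced cost of denim: c₃ − yᵀa₃ = 13 − (1·2 + 3·4) = 13 − 14 = -1.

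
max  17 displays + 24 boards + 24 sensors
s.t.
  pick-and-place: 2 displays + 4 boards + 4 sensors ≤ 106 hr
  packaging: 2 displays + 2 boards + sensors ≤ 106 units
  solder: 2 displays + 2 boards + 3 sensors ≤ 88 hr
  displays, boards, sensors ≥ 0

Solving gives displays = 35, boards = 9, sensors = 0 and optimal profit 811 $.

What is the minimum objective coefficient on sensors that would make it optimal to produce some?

Binding: pick-and-place and solder. Non-binding: packaging (18 unused).
Slack constraints have shadow price 0 (complementary slackness).
From A_Bᵀ y = c: 2·y_pick-and-place + 2·y_solder = 17; 4·y_pick-and-place + 2·y_solder = 24.
Solving: y_pick-and-place = 3.5, y_solder = 5.
sensors enters the basis when its profit ≥ yᵀa₃ = 3.5·4 + 5·3 = 29.

29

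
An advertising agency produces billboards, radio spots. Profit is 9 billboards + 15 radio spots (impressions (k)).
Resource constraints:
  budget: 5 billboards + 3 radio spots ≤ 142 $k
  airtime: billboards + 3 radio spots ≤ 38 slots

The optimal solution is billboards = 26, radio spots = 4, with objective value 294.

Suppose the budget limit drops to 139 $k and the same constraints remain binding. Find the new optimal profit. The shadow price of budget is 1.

291

Δb = -3, so new z* = 294 + (1)·(-3) = 294 − 3 = 291.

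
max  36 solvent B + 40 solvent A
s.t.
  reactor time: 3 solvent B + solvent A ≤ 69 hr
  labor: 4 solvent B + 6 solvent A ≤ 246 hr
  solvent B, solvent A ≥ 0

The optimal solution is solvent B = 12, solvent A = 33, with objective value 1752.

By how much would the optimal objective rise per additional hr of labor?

Both reactor time and labor are binding at x*.
The binding rows give the dual system: 3·y_reactor time + 4·y_labor = 36 and 1·y_reactor time + 6·y_labor = 40.
This yields shadow prices y_reactor time = 4, y_labor = 6.
Shadow price of labor = 6.

6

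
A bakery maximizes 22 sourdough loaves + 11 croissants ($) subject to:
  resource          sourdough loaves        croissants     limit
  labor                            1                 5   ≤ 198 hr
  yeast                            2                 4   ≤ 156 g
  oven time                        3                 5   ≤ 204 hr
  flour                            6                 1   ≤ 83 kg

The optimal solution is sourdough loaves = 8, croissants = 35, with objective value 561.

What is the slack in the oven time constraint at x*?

oven time used = 3·8 + 5·35 = 199; slack = 204 − 199 = 5.

5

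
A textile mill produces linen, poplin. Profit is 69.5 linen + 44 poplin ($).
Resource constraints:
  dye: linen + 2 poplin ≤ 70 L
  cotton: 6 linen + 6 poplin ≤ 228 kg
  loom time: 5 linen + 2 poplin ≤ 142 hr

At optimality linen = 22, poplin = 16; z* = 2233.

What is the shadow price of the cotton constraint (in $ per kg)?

4.5

At the optimum: dye uses 54 of 70 (slack = 16); cotton uses 228 of 228 (binding); loom time uses 142 of 142 (binding).
By complementary slackness, y = 0 for the non-binding constraint.
From A_Bᵀ y = c: 6·y_cotton + 5·y_loom time = 69.5; 6·y_cotton + 2·y_loom time = 44.
Solving: y_cotton = 4.5, y_loom time = 8.5.
Shadow price of cotton = 4.5.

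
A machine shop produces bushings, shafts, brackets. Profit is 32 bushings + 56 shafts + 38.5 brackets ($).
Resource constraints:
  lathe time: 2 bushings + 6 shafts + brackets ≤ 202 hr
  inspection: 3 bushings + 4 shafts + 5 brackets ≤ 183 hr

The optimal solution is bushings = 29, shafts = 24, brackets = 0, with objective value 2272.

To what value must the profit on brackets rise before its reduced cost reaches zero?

At the optimum: lathe time uses 202 of 202 (binding); inspection uses 183 of 183 (binding).
From A_Bᵀ y = c: 2·y_lathe time + 3·y_inspection = 32; 6·y_lathe time + 4·y_inspection = 56.
Solving: y_lathe time = 4, y_inspection = 8.
brackets enters the basis when its profit ≥ yᵀa₃ = 4·1 + 8·5 = 44.

44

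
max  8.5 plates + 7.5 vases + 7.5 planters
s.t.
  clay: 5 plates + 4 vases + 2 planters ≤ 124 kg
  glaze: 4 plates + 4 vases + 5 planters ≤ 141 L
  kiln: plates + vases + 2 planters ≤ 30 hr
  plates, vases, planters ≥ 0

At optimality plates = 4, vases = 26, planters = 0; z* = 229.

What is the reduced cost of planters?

-1.5

Binding: clay and kiln. Non-binding: glaze (21 unused).
By complementary slackness, y = 0 for the non-binding constraint.
From A_Bᵀ y = c: 5·y_clay + 1·y_kiln = 8.5; 4·y_clay + 1·y_kiln = 7.5.
Solving: y_clay = 1, y_kiln = 3.5.
Reduced cost of planters: c₃ − yᵀa₃ = 7.5 − (1·2 + 3.5·2) = 7.5 − 9 = -1.5.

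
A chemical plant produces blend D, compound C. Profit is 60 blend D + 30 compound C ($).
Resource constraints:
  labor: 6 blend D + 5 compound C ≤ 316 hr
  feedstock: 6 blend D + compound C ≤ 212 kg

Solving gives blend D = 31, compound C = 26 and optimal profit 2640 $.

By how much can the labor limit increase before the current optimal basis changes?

744

Binding constraints: labor, feedstock. The basis is B = [[6,5],[6,1]] with det -24.
Per unit increase in labor, x* moves by d = (-0.0417, 0.25).
The basis stays optimal until blend D reaches 0; allowable increase = 744 hr.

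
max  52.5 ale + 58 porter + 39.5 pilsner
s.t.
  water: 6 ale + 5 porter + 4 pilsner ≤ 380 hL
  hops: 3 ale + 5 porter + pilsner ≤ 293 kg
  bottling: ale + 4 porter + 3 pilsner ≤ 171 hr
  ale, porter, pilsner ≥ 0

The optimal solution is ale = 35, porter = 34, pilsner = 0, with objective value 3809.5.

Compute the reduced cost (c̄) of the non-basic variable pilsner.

Binding: water and bottling. Non-binding: hops (18 unused).
By complementary slackness, y = 0 for the non-binding constraint.
Dual feasibility on the basic columns requires 6·y_water + 1·y_bottling = 52.5, 5·y_water + 4·y_bottling = 58.
Solving: y_water = 8, y_bottling = 4.5.
Reduced cost of pilsner: c₃ − yᵀa₃ = 39.5 − (8·4 + 4.5·3) = 39.5 − 45.5 = -6.

-6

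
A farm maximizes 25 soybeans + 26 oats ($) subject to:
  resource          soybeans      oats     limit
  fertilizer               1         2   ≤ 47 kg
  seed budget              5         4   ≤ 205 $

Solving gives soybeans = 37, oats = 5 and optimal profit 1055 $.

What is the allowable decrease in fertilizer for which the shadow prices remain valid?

Binding constraints: fertilizer, seed budget. The basis is B = [[1,2],[5,4]] with det -6.
Per unit decrease in fertilizer, x* moves by d = (0.6667, -0.8333).
The basis stays optimal until oats reaches 0; allowable decrease = 6 kg.

6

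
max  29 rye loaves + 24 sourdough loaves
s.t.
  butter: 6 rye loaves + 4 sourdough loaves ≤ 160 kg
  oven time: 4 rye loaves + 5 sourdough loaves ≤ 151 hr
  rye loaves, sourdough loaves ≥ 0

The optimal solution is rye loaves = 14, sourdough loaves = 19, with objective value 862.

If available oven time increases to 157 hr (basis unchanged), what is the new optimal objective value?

Both butter and oven time are binding at x*.
The binding rows give the dual system: 6·y_butter + 4·y_oven time = 29 and 4·y_butter + 5·y_oven time = 24.
→ y_butter = 3.5 and y_oven time = 2.
Δz = y_oven time·Δb = 2 × (6) = 12, so new z* = 862 + 12 = 874.

874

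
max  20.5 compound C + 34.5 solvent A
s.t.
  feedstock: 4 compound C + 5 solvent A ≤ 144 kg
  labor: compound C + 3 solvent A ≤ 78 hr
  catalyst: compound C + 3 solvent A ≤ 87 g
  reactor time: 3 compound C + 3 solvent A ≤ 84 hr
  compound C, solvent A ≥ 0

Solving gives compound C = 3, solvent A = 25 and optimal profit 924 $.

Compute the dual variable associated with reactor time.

Check each constraint at x*: feedstock 137/144 (slack 7); labor 78/78 (tight); catalyst 78/87 (slack 9); reactor time 84/84 (tight).
Since feedstock, catalyst are not tight, their duals are 0.
From A_Bᵀ y = c: 1·y_labor + 3·y_reactor time = 20.5; 3·y_labor + 3·y_reactor time = 34.5.
This yields shadow prices y_labor = 7, y_reactor time = 4.5.
Shadow price of reactor time = 4.5.

4.5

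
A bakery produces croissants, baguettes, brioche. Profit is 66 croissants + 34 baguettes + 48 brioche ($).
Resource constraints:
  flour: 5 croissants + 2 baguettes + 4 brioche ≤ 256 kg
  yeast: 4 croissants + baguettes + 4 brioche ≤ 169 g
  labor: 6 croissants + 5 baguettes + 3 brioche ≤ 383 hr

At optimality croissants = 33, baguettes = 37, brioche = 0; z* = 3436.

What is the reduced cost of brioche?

-3

Binding: yeast and labor. Non-binding: flour (17 unused).
Slack constraints have shadow price 0 (complementary slackness).
From A_Bᵀ y = c: 4·y_yeast + 6·y_labor = 66; 1·y_yeast + 5·y_labor = 34.
This yields shadow prices y_yeast = 9, y_labor = 5.
Reduced cost of brioche: c₃ − yᵀa₃ = 48 − (9·4 + 5·3) = 48 − 51 = -3.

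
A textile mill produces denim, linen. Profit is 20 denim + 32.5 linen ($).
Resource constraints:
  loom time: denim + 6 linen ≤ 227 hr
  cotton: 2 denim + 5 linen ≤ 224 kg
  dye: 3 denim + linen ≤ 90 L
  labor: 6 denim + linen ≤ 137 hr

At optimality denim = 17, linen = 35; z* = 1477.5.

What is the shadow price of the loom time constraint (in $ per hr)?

5

Check each constraint at x*: loom time 227/227 (tight); cotton 209/224 (slack 15); dye 86/90 (slack 4); labor 137/137 (tight).
Slack constraints have shadow price 0 (complementary slackness).
The binding rows give the dual system: 1·y_loom time + 6·y_labor = 20 and 6·y_loom time + 1·y_labor = 32.5.
→ y_loom time = 5 and y_labor = 2.5.
Shadow price of loom time = 5.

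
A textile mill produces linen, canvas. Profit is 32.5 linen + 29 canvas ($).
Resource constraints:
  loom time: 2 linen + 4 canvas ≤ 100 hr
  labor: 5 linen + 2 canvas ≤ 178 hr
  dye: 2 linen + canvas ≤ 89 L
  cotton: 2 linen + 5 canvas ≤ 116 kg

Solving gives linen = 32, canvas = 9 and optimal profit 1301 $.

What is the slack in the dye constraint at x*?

dye used = 2·32 + 1·9 = 73; slack = 89 − 73 = 16.

16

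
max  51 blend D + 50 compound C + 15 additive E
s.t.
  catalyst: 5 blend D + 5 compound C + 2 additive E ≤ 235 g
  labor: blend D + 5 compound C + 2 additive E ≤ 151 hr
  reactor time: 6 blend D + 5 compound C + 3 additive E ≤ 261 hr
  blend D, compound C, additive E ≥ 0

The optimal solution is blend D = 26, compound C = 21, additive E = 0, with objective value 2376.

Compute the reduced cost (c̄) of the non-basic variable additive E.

Binding: catalyst and reactor time. Non-binding: labor (20 unused).
Slack constraints have shadow price 0 (complementary slackness).
From A_Bᵀ y = c: 5·y_catalyst + 6·y_reactor time = 51; 5·y_catalyst + 5·y_reactor time = 50.
This yields shadow prices y_catalyst = 9, y_reactor time = 1.
Reduced cost of additive E: c₃ − yᵀa₃ = 15 − (9·2 + 1·3) = 15 − 21 = -6.

-6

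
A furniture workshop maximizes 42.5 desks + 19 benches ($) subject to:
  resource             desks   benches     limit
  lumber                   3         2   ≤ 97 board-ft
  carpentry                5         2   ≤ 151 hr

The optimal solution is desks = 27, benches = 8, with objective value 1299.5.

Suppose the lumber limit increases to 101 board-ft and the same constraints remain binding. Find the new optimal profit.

1309.5

Check each constraint at x*: lumber 97/97 (tight); carpentry 151/151 (tight).
The binding rows give the dual system: 3·y_lumber + 5·y_carpentry = 42.5 and 2·y_lumber + 2·y_carpentry = 19.
Solving: y_lumber = 2.5, y_carpentry = 7.
Δz = y_lumber·Δb = 2.5 × (4) = 10, so new z* = 1299.5 + 10 = 1309.5.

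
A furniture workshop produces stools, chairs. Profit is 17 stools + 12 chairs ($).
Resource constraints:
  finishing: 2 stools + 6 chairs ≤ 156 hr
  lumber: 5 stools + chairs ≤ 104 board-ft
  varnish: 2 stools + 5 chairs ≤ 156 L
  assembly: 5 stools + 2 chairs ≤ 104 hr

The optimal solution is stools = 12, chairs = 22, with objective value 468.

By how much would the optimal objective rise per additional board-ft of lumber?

0

Check each constraint at x*: finishing 156/156 (tight); lumber 82/104 (slack 22); varnish 134/156 (slack 22); assembly 104/104 (tight).
Slack constraints have shadow price 0 (complementary slackness).
Dual feasibility on the basic columns requires 2·y_finishing + 5·y_assembly = 17, 6·y_finishing + 2·y_assembly = 12.
→ y_finishing = 1 and y_assembly = 3.
Shadow price of lumber = 0.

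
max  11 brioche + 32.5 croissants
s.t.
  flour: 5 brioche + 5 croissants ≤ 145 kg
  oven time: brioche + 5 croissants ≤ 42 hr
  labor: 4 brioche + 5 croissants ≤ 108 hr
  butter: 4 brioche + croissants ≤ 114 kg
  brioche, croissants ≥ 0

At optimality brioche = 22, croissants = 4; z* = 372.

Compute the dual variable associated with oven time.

5

At the optimum: flour uses 130 of 145 (slack = 15); oven time uses 42 of 42 (binding); labor uses 108 of 108 (binding); butter uses 92 of 114 (slack = 22).
Since flour, butter are not tight, their duals are 0.
Dual feasibility on the basic columns requires 1·y_oven time + 4·y_labor = 11, 5·y_oven time + 5·y_labor = 32.5.
→ y_oven time = 5 and y_labor = 1.5.
Shadow price of oven time = 5.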